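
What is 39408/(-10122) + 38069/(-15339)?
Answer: -164968955/25876893 ≈ -6.3751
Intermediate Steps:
39408/(-10122) + 38069/(-15339) = 39408*(-1/10122) + 38069*(-1/15339) = -6568/1687 - 38069/15339 = -164968955/25876893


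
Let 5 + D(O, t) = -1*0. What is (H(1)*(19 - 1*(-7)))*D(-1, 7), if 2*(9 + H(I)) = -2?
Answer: 1300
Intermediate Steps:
H(I) = -10 (H(I) = -9 + (½)*(-2) = -9 - 1 = -10)
D(O, t) = -5 (D(O, t) = -5 - 1*0 = -5 + 0 = -5)
(H(1)*(19 - 1*(-7)))*D(-1, 7) = -10*(19 - 1*(-7))*(-5) = -10*(19 + 7)*(-5) = -10*26*(-5) = -260*(-5) = 1300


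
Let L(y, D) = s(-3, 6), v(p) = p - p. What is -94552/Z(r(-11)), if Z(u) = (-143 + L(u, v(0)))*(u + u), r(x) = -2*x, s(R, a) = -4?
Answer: 23638/1617 ≈ 14.618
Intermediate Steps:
v(p) = 0
L(y, D) = -4
Z(u) = -294*u (Z(u) = (-143 - 4)*(u + u) = -294*u)
-94552/Z(r(-11)) = -94552/((-(-588)*(-11))) = -94552/((-294*22)) = -94552/(-6468) = -94552*(-1/6468) = 23638/1617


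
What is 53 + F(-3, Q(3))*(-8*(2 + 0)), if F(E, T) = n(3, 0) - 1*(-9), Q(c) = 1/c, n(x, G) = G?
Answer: -91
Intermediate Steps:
F(E, T) = 9 (F(E, T) = 0 - 1*(-9) = 0 + 9 = 9)
53 + F(-3, Q(3))*(-8*(2 + 0)) = 53 + 9*(-8*(2 + 0)) = 53 + 9*(-8*2) = 53 + 9*(-16) = 53 - 144 = -91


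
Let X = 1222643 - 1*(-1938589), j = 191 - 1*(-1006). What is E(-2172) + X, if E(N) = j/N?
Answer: 2288731569/724 ≈ 3.1612e+6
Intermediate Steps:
j = 1197 (j = 191 + 1006 = 1197)
X = 3161232 (X = 1222643 + 1938589 = 3161232)
E(N) = 1197/N
E(-2172) + X = 1197/(-2172) + 3161232 = 1197*(-1/2172) + 3161232 = -399/724 + 3161232 = 2288731569/724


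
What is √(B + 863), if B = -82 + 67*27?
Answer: √2590 ≈ 50.892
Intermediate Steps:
B = 1727 (B = -82 + 1809 = 1727)
√(B + 863) = √(1727 + 863) = √2590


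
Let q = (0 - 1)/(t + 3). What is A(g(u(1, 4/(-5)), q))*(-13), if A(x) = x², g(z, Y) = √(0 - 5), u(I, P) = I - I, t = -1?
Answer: 65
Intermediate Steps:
q = -½ (q = (0 - 1)/(-1 + 3) = -1/2 = -1*½ = -½ ≈ -0.50000)
u(I, P) = 0
g(z, Y) = I*√5 (g(z, Y) = √(-5) = I*√5)
A(g(u(1, 4/(-5)), q))*(-13) = (I*√5)²*(-13) = -5*(-13) = 65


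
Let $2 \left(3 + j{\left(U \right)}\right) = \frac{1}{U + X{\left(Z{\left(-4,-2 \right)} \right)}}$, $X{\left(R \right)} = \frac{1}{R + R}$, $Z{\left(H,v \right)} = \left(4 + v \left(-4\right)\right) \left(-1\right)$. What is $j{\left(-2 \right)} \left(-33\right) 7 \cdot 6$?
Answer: $\frac{31482}{7} \approx 4497.4$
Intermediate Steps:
$Z{\left(H,v \right)} = -4 + 4 v$ ($Z{\left(H,v \right)} = \left(4 - 4 v\right) \left(-1\right) = -4 + 4 v$)
$X{\left(R \right)} = \frac{1}{2 R}$
$j{\left(U \right)} = -3 + \frac{1}{2 \left(- \frac{1}{24} + U\right)}$ ($j{\left(U \right)} = -3 + \frac{1}{2 \left(U + \frac{1}{2 \left(-4 + 4 \left(-2\right)\right)}\right)} = -3 + \frac{1}{2 \left(U + \frac{1}{2 \left(-4 - 8\right)}\right)} = -3 + \frac{1}{2 \left(U + \frac{1}{2 \left(-12\right)}\right)} = -3 + \frac{1}{2 \left(U + \frac{1}{2} \left(- \frac{1}{12}\right)\right)} = -3 + \frac{1}{2 \left(U - \frac{1}{24}\right)} = -3 + \frac{1}{2 \left(- \frac{1}{24} + U\right)}$)
$j{\left(-2 \right)} \left(-33\right) 7 \cdot 6 = \frac{3 \left(5 - -48\right)}{-1 + 24 \left(-2\right)} \left(-33\right) 7 \cdot 6 = \frac{3 \left(5 + 48\right)}{-1 - 48} \left(-33\right) 42 = 3 \frac{1}{-49} \cdot 53 \left(-33\right) 42 = 3 \left(- \frac{1}{49}\right) 53 \left(-33\right) 42 = \left(- \frac{159}{49}\right) \left(-33\right) 42 = \frac{5247}{49} \cdot 42 = \frac{31482}{7}$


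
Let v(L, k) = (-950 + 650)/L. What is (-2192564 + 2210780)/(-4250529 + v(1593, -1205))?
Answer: -9672696/2257030999 ≈ -0.0042856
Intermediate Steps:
v(L, k) = -300/L
(-2192564 + 2210780)/(-4250529 + v(1593, -1205)) = (-2192564 + 2210780)/(-4250529 - 300/1593) = 18216/(-4250529 - 300*1/1593) = 18216/(-4250529 - 100/531) = 18216/(-2257030999/531) = 18216*(-531/2257030999) = -9672696/2257030999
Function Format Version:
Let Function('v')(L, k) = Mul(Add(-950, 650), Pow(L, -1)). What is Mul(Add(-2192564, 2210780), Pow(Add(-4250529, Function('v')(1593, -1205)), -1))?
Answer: Rational(-9672696, 2257030999) ≈ -0.0042856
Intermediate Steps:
Function('v')(L, k) = Mul(-300, Pow(L, -1))
Mul(Add(-2192564, 2210780), Pow(Add(-4250529, Function('v')(1593, -1205)), -1)) = Mul(Add(-2192564, 2210780), Pow(Add(-4250529, Mul(-300, Pow(1593, -1))), -1)) = Mul(18216, Pow(Add(-4250529, Mul(-300, Rational(1, 1593))), -1)) = Mul(18216, Pow(Add(-4250529, Rational(-100, 531)), -1)) = Mul(18216, Pow(Rational(-2257030999, 531), -1)) = Mul(18216, Rational(-531, 2257030999)) = Rational(-9672696, 2257030999)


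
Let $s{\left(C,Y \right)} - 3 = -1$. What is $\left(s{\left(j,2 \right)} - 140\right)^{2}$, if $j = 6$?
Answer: $19044$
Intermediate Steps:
$s{\left(C,Y \right)} = 2$ ($s{\left(C,Y \right)} = 3 - 1 = 2$)
$\left(s{\left(j,2 \right)} - 140\right)^{2} = \left(2 - 140\right)^{2} = \left(-138\right)^{2} = 19044$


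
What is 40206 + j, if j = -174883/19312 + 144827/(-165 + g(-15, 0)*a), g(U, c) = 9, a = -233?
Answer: 876578063447/21841872 ≈ 40133.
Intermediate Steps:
j = -1596242185/21841872 (j = -174883/19312 + 144827/(-165 + 9*(-233)) = -174883*1/19312 + 144827/(-165 - 2097) = -174883/19312 + 144827/(-2262) = -174883/19312 + 144827*(-1/2262) = -174883/19312 - 144827/2262 = -1596242185/21841872 ≈ -73.082)
40206 + j = 40206 - 1596242185/21841872 = 876578063447/21841872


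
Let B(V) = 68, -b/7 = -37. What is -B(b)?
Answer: -68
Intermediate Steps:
b = 259 (b = -7*(-37) = 259)
-B(b) = -1*68 = -68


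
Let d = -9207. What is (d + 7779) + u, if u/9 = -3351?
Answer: -31587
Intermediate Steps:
u = -30159 (u = 9*(-3351) = -30159)
(d + 7779) + u = (-9207 + 7779) - 30159 = -1428 - 30159 = -31587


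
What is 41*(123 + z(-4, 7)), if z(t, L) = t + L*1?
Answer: 5166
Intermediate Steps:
z(t, L) = L + t (z(t, L) = t + L = L + t)
41*(123 + z(-4, 7)) = 41*(123 + (7 - 4)) = 41*(123 + 3) = 41*126 = 5166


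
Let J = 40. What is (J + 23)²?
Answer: 3969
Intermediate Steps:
(J + 23)² = (40 + 23)² = 63² = 3969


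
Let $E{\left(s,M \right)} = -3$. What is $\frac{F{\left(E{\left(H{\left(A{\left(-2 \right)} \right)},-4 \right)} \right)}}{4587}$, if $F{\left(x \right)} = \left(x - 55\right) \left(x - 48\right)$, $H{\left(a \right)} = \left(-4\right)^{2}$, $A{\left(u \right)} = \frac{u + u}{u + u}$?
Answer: $\frac{986}{1529} \approx 0.64487$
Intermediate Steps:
$A{\left(u \right)} = 1$ ($A{\left(u \right)} = \frac{2 u}{2 u} = 2 u \frac{1}{2 u} = 1$)
$H{\left(a \right)} = 16$
$F{\left(x \right)} = \left(-55 + x\right) \left(-48 + x\right)$
$\frac{F{\left(E{\left(H{\left(A{\left(-2 \right)} \right)},-4 \right)} \right)}}{4587} = \frac{2640 + \left(-3\right)^{2} - -309}{4587} = \left(2640 + 9 + 309\right) \frac{1}{4587} = 2958 \cdot \frac{1}{4587} = \frac{986}{1529}$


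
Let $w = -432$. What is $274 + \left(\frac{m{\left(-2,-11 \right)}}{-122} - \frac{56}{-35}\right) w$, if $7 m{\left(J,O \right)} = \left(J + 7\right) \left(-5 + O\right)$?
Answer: $- \frac{977122}{2135} \approx -457.67$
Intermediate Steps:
$m{\left(J,O \right)} = \frac{\left(-5 + O\right) \left(7 + J\right)}{7}$ ($m{\left(J,O \right)} = \frac{\left(J + 7\right) \left(-5 + O\right)}{7} = \frac{\left(7 + J\right) \left(-5 + O\right)}{7} = \frac{\left(-5 + O\right) \left(7 + J\right)}{7}$)
$274 + \left(\frac{m{\left(-2,-11 \right)}}{-122} - \frac{56}{-35}\right) w = 274 + \left(\frac{-5 - 11 - - \frac{10}{7} + \frac{1}{7} \left(-2\right) \left(-11\right)}{-122} - \frac{56}{-35}\right) \left(-432\right) = 274 + \left(\left(-5 - 11 + \frac{10}{7} + \frac{22}{7}\right) \left(- \frac{1}{122}\right) - - \frac{8}{5}\right) \left(-432\right) = 274 + \left(\left(- \frac{80}{7}\right) \left(- \frac{1}{122}\right) + \frac{8}{5}\right) \left(-432\right) = 274 + \left(\frac{40}{427} + \frac{8}{5}\right) \left(-432\right) = 274 + \frac{3616}{2135} \left(-432\right) = 274 - \frac{1562112}{2135} = - \frac{977122}{2135}$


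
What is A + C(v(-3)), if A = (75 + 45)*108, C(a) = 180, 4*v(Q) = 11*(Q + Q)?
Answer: 13140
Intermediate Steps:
v(Q) = 11*Q/2 (v(Q) = (11*(Q + Q))/4 = (11*(2*Q))/4 = (22*Q)/4 = 11*Q/2)
A = 12960 (A = 120*108 = 12960)
A + C(v(-3)) = 12960 + 180 = 13140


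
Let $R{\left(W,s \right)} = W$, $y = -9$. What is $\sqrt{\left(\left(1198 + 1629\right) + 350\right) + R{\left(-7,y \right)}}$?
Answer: $\sqrt{3170} \approx 56.303$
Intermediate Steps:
$\sqrt{\left(\left(1198 + 1629\right) + 350\right) + R{\left(-7,y \right)}} = \sqrt{\left(\left(1198 + 1629\right) + 350\right) - 7} = \sqrt{\left(2827 + 350\right) - 7} = \sqrt{3177 - 7} = \sqrt{3170}$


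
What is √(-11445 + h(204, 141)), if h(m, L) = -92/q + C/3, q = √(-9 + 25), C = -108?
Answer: 4*I*√719 ≈ 107.26*I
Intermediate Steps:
q = 4 (q = √16 = 4)
h(m, L) = -59 (h(m, L) = -92/4 - 108/3 = -92*¼ - 108*⅓ = -23 - 36 = -59)
√(-11445 + h(204, 141)) = √(-11445 - 59) = √(-11504) = 4*I*√719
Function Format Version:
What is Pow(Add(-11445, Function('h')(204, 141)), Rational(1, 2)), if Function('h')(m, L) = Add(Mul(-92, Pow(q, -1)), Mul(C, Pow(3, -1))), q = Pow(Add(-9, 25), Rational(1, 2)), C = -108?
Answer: Mul(4, I, Pow(719, Rational(1, 2))) ≈ Mul(107.26, I)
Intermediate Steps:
q = 4 (q = Pow(16, Rational(1, 2)) = 4)
Function('h')(m, L) = -59 (Function('h')(m, L) = Add(Mul(-92, Pow(4, -1)), Mul(-108, Pow(3, -1))) = Add(Mul(-92, Rational(1, 4)), Mul(-108, Rational(1, 3))) = Add(-23, -36) = -59)
Pow(Add(-11445, Function('h')(204, 141)), Rational(1, 2)) = Pow(Add(-11445, -59), Rational(1, 2)) = Pow(-11504, Rational(1, 2)) = Mul(4, I, Pow(719, Rational(1, 2)))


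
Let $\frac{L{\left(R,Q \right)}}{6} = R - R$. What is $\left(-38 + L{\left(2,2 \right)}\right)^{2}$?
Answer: $1444$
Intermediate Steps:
$L{\left(R,Q \right)} = 0$ ($L{\left(R,Q \right)} = 6 \left(R - R\right) = 6 \cdot 0 = 0$)
$\left(-38 + L{\left(2,2 \right)}\right)^{2} = \left(-38 + 0\right)^{2} = \left(-38\right)^{2} = 1444$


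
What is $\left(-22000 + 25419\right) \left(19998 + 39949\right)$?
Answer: $204958793$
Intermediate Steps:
$\left(-22000 + 25419\right) \left(19998 + 39949\right) = 3419 \cdot 59947 = 204958793$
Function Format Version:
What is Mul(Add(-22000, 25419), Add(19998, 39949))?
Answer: 204958793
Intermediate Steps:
Mul(Add(-22000, 25419), Add(19998, 39949)) = Mul(3419, 59947) = 204958793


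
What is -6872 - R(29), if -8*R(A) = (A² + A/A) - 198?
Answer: -13583/2 ≈ -6791.5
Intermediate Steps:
R(A) = 197/8 - A²/8 (R(A) = -((A² + A/A) - 198)/8 = -((A² + 1) - 198)/8 = -((1 + A²) - 198)/8 = -(-197 + A²)/8 = 197/8 - A²/8)
-6872 - R(29) = -6872 - (197/8 - ⅛*29²) = -6872 - (197/8 - ⅛*841) = -6872 - (197/8 - 841/8) = -6872 - 1*(-161/2) = -6872 + 161/2 = -13583/2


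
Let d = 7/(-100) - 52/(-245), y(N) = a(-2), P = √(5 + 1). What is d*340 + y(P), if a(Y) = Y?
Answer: 11359/245 ≈ 46.363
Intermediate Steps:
P = √6 ≈ 2.4495
y(N) = -2
d = 697/4900 (d = 7*(-1/100) - 52*(-1/245) = -7/100 + 52/245 = 697/4900 ≈ 0.14224)
d*340 + y(P) = (697/4900)*340 - 2 = 11849/245 - 2 = 11359/245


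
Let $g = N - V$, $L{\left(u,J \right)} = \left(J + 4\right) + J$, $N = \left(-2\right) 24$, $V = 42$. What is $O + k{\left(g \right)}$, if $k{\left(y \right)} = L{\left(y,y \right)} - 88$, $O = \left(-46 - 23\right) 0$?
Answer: $-264$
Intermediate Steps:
$N = -48$
$L{\left(u,J \right)} = 4 + 2 J$ ($L{\left(u,J \right)} = \left(4 + J\right) + J = 4 + 2 J$)
$g = -90$ ($g = -48 - 42 = -90$)
$O = 0$ ($O = \left(-69\right) 0 = 0$)
$k{\left(y \right)} = -84 + 2 y$ ($k{\left(y \right)} = \left(4 + 2 y\right) - 88 = -84 + 2 y$)
$O + k{\left(g \right)} = 0 + \left(-84 + 2 \left(-90\right)\right) = 0 - 264 = -264$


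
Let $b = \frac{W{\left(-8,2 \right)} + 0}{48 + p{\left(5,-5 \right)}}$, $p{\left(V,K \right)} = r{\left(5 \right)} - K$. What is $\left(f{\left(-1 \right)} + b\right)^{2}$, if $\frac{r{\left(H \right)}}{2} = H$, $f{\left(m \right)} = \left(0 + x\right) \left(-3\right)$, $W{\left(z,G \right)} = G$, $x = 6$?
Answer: $\frac{1281424}{3969} \approx 322.86$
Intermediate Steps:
$f{\left(m \right)} = -18$ ($f{\left(m \right)} = \left(0 + 6\right) \left(-3\right) = 6 \left(-3\right) = -18$)
$r{\left(H \right)} = 2 H$
$p{\left(V,K \right)} = 10 - K$ ($p{\left(V,K \right)} = 2 \cdot 5 - K = 10 - K$)
$b = \frac{2}{63}$ ($b = \frac{2 + 0}{48 + \left(10 - -5\right)} = \frac{2}{48 + \left(10 + 5\right)} = \frac{2}{48 + 15} = \frac{2}{63} \approx 0.031746$)
$\left(f{\left(-1 \right)} + b\right)^{2} = \left(-18 + \frac{2}{63}\right)^{2} = \left(- \frac{1132}{63}\right)^{2} = \frac{1281424}{3969}$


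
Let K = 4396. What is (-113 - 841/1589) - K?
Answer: -7165642/1589 ≈ -4509.5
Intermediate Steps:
(-113 - 841/1589) - K = (-113 - 841/1589) - 1*4396 = (-113 - 841/1589) - 4396 = -180398/1589 - 4396 = -7165642/1589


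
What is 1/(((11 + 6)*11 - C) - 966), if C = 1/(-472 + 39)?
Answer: -433/337306 ≈ -0.0012837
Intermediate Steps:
C = -1/433 (C = 1/(-433) = -1/433 ≈ -0.0023095)
1/(((11 + 6)*11 - C) - 966) = 1/(((11 + 6)*11 - 1*(-1/433)) - 966) = 1/((17*11 + 1/433) - 966) = 1/((187 + 1/433) - 966) = 1/(80972/433 - 966) = 1/(-337306/433) = -433/337306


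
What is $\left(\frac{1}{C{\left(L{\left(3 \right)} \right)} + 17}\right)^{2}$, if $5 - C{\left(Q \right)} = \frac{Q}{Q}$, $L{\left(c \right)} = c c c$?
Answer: $\frac{1}{441} \approx 0.0022676$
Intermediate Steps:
$L{\left(c \right)} = c^{3}$ ($L{\left(c \right)} = c^{2} c = c^{3}$)
$C{\left(Q \right)} = 4$ ($C{\left(Q \right)} = 5 - \frac{Q}{Q} = 5 - 1 = 4$)
$\left(\frac{1}{C{\left(L{\left(3 \right)} \right)} + 17}\right)^{2} = \left(\frac{1}{4 + 17}\right)^{2} = \left(\frac{1}{21}\right)^{2} = \frac{1}{441}$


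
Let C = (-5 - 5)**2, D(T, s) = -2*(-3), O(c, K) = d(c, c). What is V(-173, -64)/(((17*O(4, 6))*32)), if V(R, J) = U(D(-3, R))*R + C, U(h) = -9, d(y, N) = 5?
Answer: 1657/2720 ≈ 0.60919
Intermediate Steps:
O(c, K) = 5
D(T, s) = 6
C = 100 (C = (-10)**2 = 100)
V(R, J) = 100 - 9*R (V(R, J) = -9*R + 100 = 100 - 9*R)
V(-173, -64)/(((17*O(4, 6))*32)) = (100 - 9*(-173))/(((17*5)*32)) = (100 + 1557)/((85*32)) = 1657/2720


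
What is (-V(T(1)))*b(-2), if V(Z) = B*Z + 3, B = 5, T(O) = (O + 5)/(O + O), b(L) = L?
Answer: 36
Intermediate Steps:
T(O) = (5 + O)/(2*O) (T(O) = (5 + O)/((2*O)) = (5 + O)*(1/(2*O)) = (5 + O)/(2*O))
V(Z) = 3 + 5*Z (V(Z) = 5*Z + 3 = 3 + 5*Z)
(-V(T(1)))*b(-2) = -(3 + 5*((1/2)*(5 + 1)/1))*(-2) = -(3 + 5*((1/2)*1*6))*(-2) = -(3 + 5*3)*(-2) = -(3 + 15)*(-2) = -1*18*(-2) = -18*(-2) = 36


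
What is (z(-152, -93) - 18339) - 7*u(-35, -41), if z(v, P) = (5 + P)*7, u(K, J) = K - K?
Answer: -18955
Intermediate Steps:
u(K, J) = 0
z(v, P) = 35 + 7*P
(z(-152, -93) - 18339) - 7*u(-35, -41) = ((35 + 7*(-93)) - 18339) - 7*0 = ((35 - 651) - 18339) + 0 = (-616 - 18339) + 0 = -18955 + 0 = -18955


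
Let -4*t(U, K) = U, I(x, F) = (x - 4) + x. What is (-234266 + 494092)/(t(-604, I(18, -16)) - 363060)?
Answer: -259826/362909 ≈ -0.71595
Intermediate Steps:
I(x, F) = -4 + 2*x (I(x, F) = (-4 + x) + x = -4 + 2*x)
t(U, K) = -U/4
(-234266 + 494092)/(t(-604, I(18, -16)) - 363060) = (-234266 + 494092)/(-1/4*(-604) - 363060) = 259826/(151 - 363060) = 259826/(-362909) = 259826*(-1/362909) = -259826/362909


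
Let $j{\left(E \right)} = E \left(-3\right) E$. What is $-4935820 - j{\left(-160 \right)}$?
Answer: $-4859020$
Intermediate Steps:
$j{\left(E \right)} = - 3 E^{2}$ ($j{\left(E \right)} = - 3 E E = - 3 E^{2}$)
$-4935820 - j{\left(-160 \right)} = -4935820 - - 3 \left(-160\right)^{2} = -4935820 - \left(-3\right) 25600 = -4935820 - -76800 = -4935820 + 76800 = -4859020$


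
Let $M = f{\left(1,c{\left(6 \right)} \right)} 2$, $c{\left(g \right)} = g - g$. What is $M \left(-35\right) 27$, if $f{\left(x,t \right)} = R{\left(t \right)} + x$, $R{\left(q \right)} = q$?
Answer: $-1890$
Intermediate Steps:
$c{\left(g \right)} = 0$
$f{\left(x,t \right)} = t + x$
$M = 2$ ($M = \left(0 + 1\right) 2 = 1 \cdot 2 = 2$)
$M \left(-35\right) 27 = 2 \left(-35\right) 27 = \left(-70\right) 27 = -1890$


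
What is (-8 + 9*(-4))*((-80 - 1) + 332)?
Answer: -11044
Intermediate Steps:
(-8 + 9*(-4))*((-80 - 1) + 332) = (-8 - 36)*(-81 + 332) = -44*251 = -11044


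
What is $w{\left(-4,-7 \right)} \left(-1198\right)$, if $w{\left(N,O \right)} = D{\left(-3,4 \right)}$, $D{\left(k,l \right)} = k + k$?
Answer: $7188$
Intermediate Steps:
$D{\left(k,l \right)} = 2 k$
$w{\left(N,O \right)} = -6$ ($w{\left(N,O \right)} = 2 \left(-3\right) = -6$)
$w{\left(-4,-7 \right)} \left(-1198\right) = \left(-6\right) \left(-1198\right) = 7188$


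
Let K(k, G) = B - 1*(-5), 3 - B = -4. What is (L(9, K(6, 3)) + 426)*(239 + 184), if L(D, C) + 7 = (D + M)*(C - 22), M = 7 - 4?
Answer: 126477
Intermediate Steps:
B = 7 (B = 3 - 1*(-4) = 3 + 4 = 7)
M = 3
K(k, G) = 12 (K(k, G) = 7 - 1*(-5) = 7 + 5 = 12)
L(D, C) = -7 + (-22 + C)*(3 + D) (L(D, C) = -7 + (D + 3)*(C - 22) = -7 + (3 + D)*(-22 + C) = -7 + (-22 + C)*(3 + D))
(L(9, K(6, 3)) + 426)*(239 + 184) = ((-73 - 22*9 + 3*12 + 12*9) + 426)*(239 + 184) = ((-73 - 198 + 36 + 108) + 426)*423 = (-127 + 426)*423 = 299*423 = 126477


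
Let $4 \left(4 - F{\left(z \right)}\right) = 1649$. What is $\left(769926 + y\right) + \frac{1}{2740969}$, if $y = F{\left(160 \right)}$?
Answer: $\frac{8436897190803}{10963876} \approx 7.6952 \cdot 10^{5}$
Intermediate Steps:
$F{\left(z \right)} = - \frac{1633}{4}$ ($F{\left(z \right)} = 4 - \frac{1649}{4} = - \frac{1633}{4}$)
$y = - \frac{1633}{4} \approx -408.25$
$\left(769926 + y\right) + \frac{1}{2740969} = \left(769926 - \frac{1633}{4}\right) + \frac{1}{2740969} = \frac{3078071}{4} + \frac{1}{2740969} = \frac{8436897190803}{10963876}$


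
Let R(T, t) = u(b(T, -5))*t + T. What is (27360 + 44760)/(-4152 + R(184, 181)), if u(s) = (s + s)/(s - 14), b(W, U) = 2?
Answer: -43272/2417 ≈ -17.903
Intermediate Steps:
u(s) = 2*s/(-14 + s) (u(s) = (2*s)/(-14 + s) = 2*s/(-14 + s))
R(T, t) = T - t/3 (R(T, t) = (2*2/(-14 + 2))*t + T = (2*2/(-12))*t + T = (2*2*(-1/12))*t + T = -t/3 + T = T - t/3)
(27360 + 44760)/(-4152 + R(184, 181)) = (27360 + 44760)/(-4152 + (184 - ⅓*181)) = 72120/(-4152 + (184 - 181/3)) = 72120/(-4152 + 371/3) = 72120/(-12085/3) = 72120*(-3/12085) = -43272/2417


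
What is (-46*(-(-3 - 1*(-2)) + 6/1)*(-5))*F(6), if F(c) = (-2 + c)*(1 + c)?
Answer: 45080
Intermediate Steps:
F(c) = (1 + c)*(-2 + c)
(-46*(-(-3 - 1*(-2)) + 6/1)*(-5))*F(6) = (-46*(-(-3 - 1*(-2)) + 6/1)*(-5))*(-2 + 6² - 1*6) = (-46*(-(-3 + 2) + 6*1)*(-5))*(-2 + 36 - 6) = -46*(-1*(-1) + 6)*(-5)*28 = -46*(1 + 6)*(-5)*28 = -322*(-5)*28 = -46*(-35)*28 = 1610*28 = 45080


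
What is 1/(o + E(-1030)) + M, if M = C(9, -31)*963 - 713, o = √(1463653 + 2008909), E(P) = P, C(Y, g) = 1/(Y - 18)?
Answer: -988780905/1205831 + √3472562/2411662 ≈ -820.00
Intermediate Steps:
C(Y, g) = 1/(-18 + Y)
o = √3472562 ≈ 1863.5
M = -820 (M = 963/(-18 + 9) - 713 = 963/(-9) - 713 = -⅑*963 - 713 = -107 - 713 = -820)
1/(o + E(-1030)) + M = 1/(√3472562 - 1030) - 820 = 1/(-1030 + √3472562) - 820 = -820 + 1/(-1030 + √3472562)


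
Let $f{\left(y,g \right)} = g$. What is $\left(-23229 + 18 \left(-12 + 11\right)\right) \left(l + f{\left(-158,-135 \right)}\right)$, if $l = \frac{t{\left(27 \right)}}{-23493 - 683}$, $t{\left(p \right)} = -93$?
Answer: $\frac{75870466749}{24176} \approx 3.1383 \cdot 10^{6}$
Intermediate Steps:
$l = \frac{93}{24176}$ ($l = - \frac{93}{-23493 - 683} = - \frac{93}{-24176} = \left(-93\right) \left(- \frac{1}{24176}\right) = \frac{93}{24176} \approx 0.0038468$)
$\left(-23229 + 18 \left(-12 + 11\right)\right) \left(l + f{\left(-158,-135 \right)}\right) = \left(-23229 + 18 \left(-12 + 11\right)\right) \left(\frac{93}{24176} - 135\right) = \left(-23229 + 18 \left(-1\right)\right) \left(- \frac{3263667}{24176}\right) = \left(-23229 - 18\right) \left(- \frac{3263667}{24176}\right) = \left(-23247\right) \left(- \frac{3263667}{24176}\right) = \frac{75870466749}{24176}$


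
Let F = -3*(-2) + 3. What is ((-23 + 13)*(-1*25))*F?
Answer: 2250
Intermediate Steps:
F = 9 (F = 6 + 3 = 9)
((-23 + 13)*(-1*25))*F = ((-23 + 13)*(-1*25))*9 = -10*(-25)*9 = 250*9 = 2250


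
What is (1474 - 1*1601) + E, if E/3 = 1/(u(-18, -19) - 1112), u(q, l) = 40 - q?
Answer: -133861/1054 ≈ -127.00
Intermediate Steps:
E = -3/1054 (E = 3/((40 - 1*(-18)) - 1112) = 3/((40 + 18) - 1112) = 3/(58 - 1112) = 3/(-1054) = 3*(-1/1054) = -3/1054 ≈ -0.0028463)
(1474 - 1*1601) + E = (1474 - 1*1601) - 3/1054 = (1474 - 1601) - 3/1054 = -127 - 3/1054 = -133861/1054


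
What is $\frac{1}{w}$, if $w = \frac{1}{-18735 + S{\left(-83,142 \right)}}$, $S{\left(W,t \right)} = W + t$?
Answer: $-18676$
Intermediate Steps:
$w = - \frac{1}{18676}$ ($w = \frac{1}{-18735 + \left(-83 + 142\right)} = \frac{1}{-18735 + 59} = \frac{1}{-18676} = - \frac{1}{18676} \approx -5.3545 \cdot 10^{-5}$)
$\frac{1}{w} = \frac{1}{- \frac{1}{18676}} = -18676$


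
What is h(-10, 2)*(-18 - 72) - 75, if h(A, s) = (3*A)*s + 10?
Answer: 4425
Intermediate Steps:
h(A, s) = 10 + 3*A*s (h(A, s) = 3*A*s + 10 = 10 + 3*A*s)
h(-10, 2)*(-18 - 72) - 75 = (10 + 3*(-10)*2)*(-18 - 72) - 75 = (10 - 60)*(-90) - 75 = -50*(-90) - 75 = 4500 - 75 = 4425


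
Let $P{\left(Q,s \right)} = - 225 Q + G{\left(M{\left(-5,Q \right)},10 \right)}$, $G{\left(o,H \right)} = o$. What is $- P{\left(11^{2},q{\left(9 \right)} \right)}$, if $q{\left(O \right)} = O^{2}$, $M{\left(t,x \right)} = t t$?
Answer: $27200$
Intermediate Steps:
$M{\left(t,x \right)} = t^{2}$
$P{\left(Q,s \right)} = 25 - 225 Q$ ($P{\left(Q,s \right)} = - 225 Q + \left(-5\right)^{2} = - 225 Q + 25 = 25 - 225 Q$)
$- P{\left(11^{2},q{\left(9 \right)} \right)} = - (25 - 225 \cdot 11^{2}) = - (25 - 27225) = \left(-1\right) \left(-27200\right) = 27200$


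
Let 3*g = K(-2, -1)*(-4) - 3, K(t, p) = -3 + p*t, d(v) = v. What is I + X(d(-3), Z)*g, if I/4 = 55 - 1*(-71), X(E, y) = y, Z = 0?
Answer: 504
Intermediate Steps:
I = 504 (I = 4*(55 - 1*(-71)) = 4*(55 + 71) = 4*126 = 504)
g = ⅓ (g = ((-3 - 1*(-2))*(-4) - 3)/3 = ((-3 + 2)*(-4) - 3)/3 = (-1*(-4) - 3)/3 = (4 - 3)/3 = (⅓)*1 = ⅓ ≈ 0.33333)
I + X(d(-3), Z)*g = 504 + 0*(⅓) = 504 + 0 = 504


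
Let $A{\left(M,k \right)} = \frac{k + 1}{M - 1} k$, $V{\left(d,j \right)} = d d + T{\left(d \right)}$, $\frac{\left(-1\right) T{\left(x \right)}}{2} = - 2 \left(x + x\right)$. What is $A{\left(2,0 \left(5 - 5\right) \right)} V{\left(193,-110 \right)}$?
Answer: $0$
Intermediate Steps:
$T{\left(x \right)} = 8 x$ ($T{\left(x \right)} = - 2 \left(- 2 \left(x + x\right)\right) = - 2 \left(- 2 \cdot 2 x\right) = - 2 \left(- 4 x\right) = 8 x$)
$V{\left(d,j \right)} = d^{2} + 8 d$ ($V{\left(d,j \right)} = d d + 8 d = d^{2} + 8 d$)
$A{\left(M,k \right)} = \frac{k \left(1 + k\right)}{-1 + M}$ ($A{\left(M,k \right)} = \frac{1 + k}{-1 + M} k = \frac{k \left(1 + k\right)}{-1 + M}$)
$A{\left(2,0 \left(5 - 5\right) \right)} V{\left(193,-110 \right)} = \frac{0 \left(5 - 5\right) \left(1 + 0 \left(5 - 5\right)\right)}{-1 + 2} \cdot 193 \left(8 + 193\right) = \frac{0 \cdot 0 \left(1 + 0 \cdot 0\right)}{1} \cdot 193 \cdot 201 = 0 \cdot 1 \left(1 + 0\right) 38793 = 0 \cdot 1 \cdot 1 \cdot 38793 = 0 \cdot 38793 = 0$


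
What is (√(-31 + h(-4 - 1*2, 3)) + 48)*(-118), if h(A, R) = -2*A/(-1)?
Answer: -5664 - 118*I*√43 ≈ -5664.0 - 773.78*I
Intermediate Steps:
h(A, R) = 2*A (h(A, R) = -2*A*(-1) = 2*A)
(√(-31 + h(-4 - 1*2, 3)) + 48)*(-118) = (√(-31 + 2*(-4 - 1*2)) + 48)*(-118) = (√(-31 + 2*(-4 - 2)) + 48)*(-118) = (√(-31 + 2*(-6)) + 48)*(-118) = (√(-31 - 12) + 48)*(-118) = (√(-43) + 48)*(-118) = (I*√43 + 48)*(-118) = (48 + I*√43)*(-118) = -5664 - 118*I*√43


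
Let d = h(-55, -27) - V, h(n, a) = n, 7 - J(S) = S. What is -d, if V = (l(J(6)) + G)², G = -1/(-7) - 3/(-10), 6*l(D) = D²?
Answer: 610471/11025 ≈ 55.372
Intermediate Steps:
J(S) = 7 - S
l(D) = D²/6
G = 31/70 (G = -1*(-⅐) - 3*(-⅒) = ⅐ + 3/10 = 31/70 ≈ 0.44286)
V = 4096/11025 (V = ((7 - 1*6)²/6 + 31/70)² = ((7 - 6)²/6 + 31/70)² = ((⅙)*1² + 31/70)² = ((⅙)*1 + 31/70)² = (⅙ + 31/70)² = (64/105)² = 4096/11025 ≈ 0.37152)
d = -610471/11025 (d = -55 - 1*4096/11025 = -55 - 4096/11025 = -610471/11025 ≈ -55.372)
-d = -1*(-610471/11025) = 610471/11025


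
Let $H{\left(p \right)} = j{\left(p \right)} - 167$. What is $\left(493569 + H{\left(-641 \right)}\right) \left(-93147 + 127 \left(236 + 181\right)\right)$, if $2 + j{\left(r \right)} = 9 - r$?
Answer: $-19854881400$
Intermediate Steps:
$j{\left(r \right)} = 7 - r$ ($j{\left(r \right)} = -2 - \left(-9 + r\right) = 7 - r$)
$H{\left(p \right)} = -160 - p$ ($H{\left(p \right)} = \left(7 - p\right) - 167 = -160 - p$)
$\left(493569 + H{\left(-641 \right)}\right) \left(-93147 + 127 \left(236 + 181\right)\right) = \left(493569 - -481\right) \left(-93147 + 127 \left(236 + 181\right)\right) = \left(493569 + \left(-160 + 641\right)\right) \left(-93147 + 127 \cdot 417\right) = \left(493569 + 481\right) \left(-93147 + 52959\right) = 494050 \left(-40188\right) = -19854881400$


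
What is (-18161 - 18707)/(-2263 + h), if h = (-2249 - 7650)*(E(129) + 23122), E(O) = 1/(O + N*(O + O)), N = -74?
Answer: 174781971/1085095763071 ≈ 0.00016108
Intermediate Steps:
E(O) = -1/(147*O) (E(O) = 1/(O - 74*(O + O)) = 1/(O - 148*O) = 1/(-147*O) = -1/(147*O))
h = -4340340139015/18963 (h = (-2249 - 7650)*(-1/147/129 + 23122) = -9899*(-1/147*1/129 + 23122) = -9899*(-1/18963 + 23122) = -9899*438462485/18963 = -4340340139015/18963 ≈ -2.2888e+8)
(-18161 - 18707)/(-2263 + h) = (-18161 - 18707)/(-2263 - 4340340139015/18963) = -36868/(-4340383052284/18963) = -36868*(-18963/4340383052284) = 174781971/1085095763071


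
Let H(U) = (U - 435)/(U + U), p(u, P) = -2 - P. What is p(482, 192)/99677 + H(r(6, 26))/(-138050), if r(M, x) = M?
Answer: -8442999/5003785400 ≈ -0.0016873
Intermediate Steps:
H(U) = (-435 + U)/(2*U) (H(U) = (-435 + U)/((2*U)) = (-435 + U)*(1/(2*U)) = (-435 + U)/(2*U))
p(482, 192)/99677 + H(r(6, 26))/(-138050) = (-2 - 1*192)/99677 + ((1/2)*(-435 + 6)/6)/(-138050) = (-2 - 192)*(1/99677) + ((1/2)*(1/6)*(-429))*(-1/138050) = -194*1/99677 - 143/4*(-1/138050) = -194/99677 + 13/50200 = -8442999/5003785400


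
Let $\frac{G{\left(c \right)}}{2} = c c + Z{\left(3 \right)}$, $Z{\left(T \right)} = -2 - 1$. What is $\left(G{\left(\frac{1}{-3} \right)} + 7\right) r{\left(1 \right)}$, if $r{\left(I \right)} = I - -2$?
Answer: $\frac{11}{3} \approx 3.6667$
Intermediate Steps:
$r{\left(I \right)} = 2 + I$ ($r{\left(I \right)} = I + 2 = 2 + I$)
$Z{\left(T \right)} = -3$
$G{\left(c \right)} = -6 + 2 c^{2}$ ($G{\left(c \right)} = 2 \left(c c - 3\right) = 2 \left(c^{2} - 3\right) = 2 \left(-3 + c^{2}\right) = -6 + 2 c^{2}$)
$\left(G{\left(\frac{1}{-3} \right)} + 7\right) r{\left(1 \right)} = \left(\left(-6 + 2 \left(\frac{1}{-3}\right)^{2}\right) + 7\right) \left(2 + 1\right) = \left(\left(-6 + 2 \left(- \frac{1}{3}\right)^{2}\right) + 7\right) 3 = \left(\left(-6 + 2 \cdot \frac{1}{9}\right) + 7\right) 3 = \left(\left(-6 + \frac{2}{9}\right) + 7\right) 3 = \left(- \frac{52}{9} + 7\right) 3 = \frac{11}{9} \cdot 3 = \frac{11}{3}$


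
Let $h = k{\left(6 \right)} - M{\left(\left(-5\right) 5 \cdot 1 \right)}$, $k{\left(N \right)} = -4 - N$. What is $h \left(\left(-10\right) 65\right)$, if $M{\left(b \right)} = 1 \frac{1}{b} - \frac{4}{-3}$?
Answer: $\frac{22022}{3} \approx 7340.7$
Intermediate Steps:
$M{\left(b \right)} = \frac{4}{3} + \frac{1}{b}$ ($M{\left(b \right)} = \frac{1}{b} - - \frac{4}{3} = \frac{1}{b} + \frac{4}{3} = \frac{4}{3} + \frac{1}{b}$)
$h = - \frac{847}{75}$ ($h = \left(-4 - 6\right) - \left(\frac{4}{3} + \frac{1}{\left(-5\right) 5 \cdot 1}\right) = \left(-4 - 6\right) - \left(\frac{4}{3} + \frac{1}{\left(-25\right) 1}\right) = -10 - \left(\frac{4}{3} + \frac{1}{-25}\right) = -10 - \left(\frac{4}{3} - \frac{1}{25}\right) = -10 - \frac{97}{75} = - \frac{847}{75} \approx -11.293$)
$h \left(\left(-10\right) 65\right) = - \frac{847 \left(\left(-10\right) 65\right)}{75} = \left(- \frac{847}{75}\right) \left(-650\right) = \frac{22022}{3}$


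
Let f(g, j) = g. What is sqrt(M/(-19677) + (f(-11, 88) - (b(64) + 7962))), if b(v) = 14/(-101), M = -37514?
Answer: I*sqrt(31482620223668733)/1987377 ≈ 89.28*I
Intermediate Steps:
b(v) = -14/101 (b(v) = 14*(-1/101) = -14/101)
sqrt(M/(-19677) + (f(-11, 88) - (b(64) + 7962))) = sqrt(-37514/(-19677) + (-11 - (-14/101 + 7962))) = sqrt(-37514*(-1/19677) + (-11 - 1*804148/101)) = sqrt(37514/19677 + (-11 - 804148/101)) = sqrt(37514/19677 - 805259/101) = sqrt(-15841292429/1987377) = I*sqrt(31482620223668733)/1987377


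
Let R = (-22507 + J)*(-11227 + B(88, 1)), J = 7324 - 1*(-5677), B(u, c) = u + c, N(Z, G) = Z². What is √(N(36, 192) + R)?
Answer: 2*√26469781 ≈ 10290.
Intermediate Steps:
B(u, c) = c + u
J = 13001 (J = 7324 + 5677 = 13001)
R = 105877828 (R = (-22507 + 13001)*(-11227 + (1 + 88)) = -9506*(-11227 + 89) = -9506*(-11138) = 105877828)
√(N(36, 192) + R) = √(36² + 105877828) = √(1296 + 105877828) = √105879124 = 2*√26469781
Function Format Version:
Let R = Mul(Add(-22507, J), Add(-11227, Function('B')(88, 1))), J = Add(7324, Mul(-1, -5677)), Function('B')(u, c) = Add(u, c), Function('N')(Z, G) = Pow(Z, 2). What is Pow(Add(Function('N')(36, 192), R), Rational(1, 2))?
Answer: Mul(2, Pow(26469781, Rational(1, 2))) ≈ 10290.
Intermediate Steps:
Function('B')(u, c) = Add(c, u)
J = 13001 (J = Add(7324, 5677) = 13001)
R = 105877828 (R = Mul(Add(-22507, 13001), Add(-11227, Add(1, 88))) = Mul(-9506, Add(-11227, 89)) = Mul(-9506, -11138) = 105877828)
Pow(Add(Function('N')(36, 192), R), Rational(1, 2)) = Pow(Add(Pow(36, 2), 105877828), Rational(1, 2)) = Pow(Add(1296, 105877828), Rational(1, 2)) = Pow(105879124, Rational(1, 2)) = Mul(2, Pow(26469781, Rational(1, 2)))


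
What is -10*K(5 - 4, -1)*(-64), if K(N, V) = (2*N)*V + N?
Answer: -640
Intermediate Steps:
K(N, V) = N + 2*N*V (K(N, V) = 2*N*V + N = N + 2*N*V)
-10*K(5 - 4, -1)*(-64) = -10*(5 - 4)*(1 + 2*(-1))*(-64) = -10*(1 - 2)*(-64) = -10*(-1)*(-64) = 10*(-64) = -640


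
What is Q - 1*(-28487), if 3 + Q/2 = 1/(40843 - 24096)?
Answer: 476971309/16747 ≈ 28481.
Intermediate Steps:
Q = -100480/16747 (Q = -6 + 2/(40843 - 24096) = -6 + 2/16747 = -100480/16747 ≈ -5.9999)
Q - 1*(-28487) = -100480/16747 - 1*(-28487) = -100480/16747 + 28487 = 476971309/16747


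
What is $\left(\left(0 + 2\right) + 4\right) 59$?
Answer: $354$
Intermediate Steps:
$\left(\left(0 + 2\right) + 4\right) 59 = \left(2 + 4\right) 59 = 6 \cdot 59 = 354$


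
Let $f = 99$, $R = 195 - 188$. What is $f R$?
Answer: $693$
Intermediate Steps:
$R = 7$ ($R = 195 - 188 = 7$)
$f R = 99 \cdot 7 = 693$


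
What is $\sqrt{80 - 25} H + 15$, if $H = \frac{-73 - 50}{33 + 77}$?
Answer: $15 - \frac{123 \sqrt{55}}{110} \approx 6.7073$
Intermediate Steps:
$H = - \frac{123}{110} \approx -1.1182$
$\sqrt{80 - 25} H + 15 = \sqrt{80 - 25} \left(- \frac{123}{110}\right) + 15 = \sqrt{55} \left(- \frac{123}{110}\right) + 15 = - \frac{123 \sqrt{55}}{110} + 15 = 15 - \frac{123 \sqrt{55}}{110}$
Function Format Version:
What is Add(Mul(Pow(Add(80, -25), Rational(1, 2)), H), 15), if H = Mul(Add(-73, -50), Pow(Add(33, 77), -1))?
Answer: Add(15, Mul(Rational(-123, 110), Pow(55, Rational(1, 2)))) ≈ 6.7073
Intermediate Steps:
H = Rational(-123, 110) (H = Mul(-123, Pow(110, -1)) = Mul(-123, Rational(1, 110)) = Rational(-123, 110) ≈ -1.1182)
Add(Mul(Pow(Add(80, -25), Rational(1, 2)), H), 15) = Add(Mul(Pow(Add(80, -25), Rational(1, 2)), Rational(-123, 110)), 15) = Add(Mul(Pow(55, Rational(1, 2)), Rational(-123, 110)), 15) = Add(Mul(Rational(-123, 110), Pow(55, Rational(1, 2))), 15) = Add(15, Mul(Rational(-123, 110), Pow(55, Rational(1, 2))))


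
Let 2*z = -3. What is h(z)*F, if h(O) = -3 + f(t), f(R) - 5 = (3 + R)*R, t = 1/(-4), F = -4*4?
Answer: -21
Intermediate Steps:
z = -3/2 (z = (1/2)*(-3) = -3/2 ≈ -1.5000)
F = -16
t = -1/4 ≈ -0.25000
f(R) = 5 + R*(3 + R) (f(R) = 5 + (3 + R)*R = 5 + R*(3 + R))
h(O) = 21/16 (h(O) = -3 + (5 + (-1/4)**2 + 3*(-1/4)) = -3 + (5 + 1/16 - 3/4) = -3 + 69/16 = 21/16)
h(z)*F = (21/16)*(-16) = -21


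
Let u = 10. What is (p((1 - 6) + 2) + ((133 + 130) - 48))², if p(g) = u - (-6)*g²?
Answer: 77841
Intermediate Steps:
p(g) = 10 + 6*g² (p(g) = 10 - (-6)*g² = 10 + 6*g²)
(p((1 - 6) + 2) + ((133 + 130) - 48))² = ((10 + 6*((1 - 6) + 2)²) + ((133 + 130) - 48))² = ((10 + 6*(-5 + 2)²) + (263 - 48))² = ((10 + 6*(-3)²) + 215)² = ((10 + 6*9) + 215)² = ((10 + 54) + 215)² = (64 + 215)² = 279² = 77841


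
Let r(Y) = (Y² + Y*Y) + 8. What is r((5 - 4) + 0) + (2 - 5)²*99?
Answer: 901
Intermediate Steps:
r(Y) = 8 + 2*Y² (r(Y) = (Y² + Y²) + 8 = 2*Y² + 8 = 8 + 2*Y²)
r((5 - 4) + 0) + (2 - 5)²*99 = (8 + 2*((5 - 4) + 0)²) + (2 - 5)²*99 = (8 + 2*(1 + 0)²) + (-3)²*99 = (8 + 2*1²) + 9*99 = (8 + 2*1) + 891 = (8 + 2) + 891 = 10 + 891 = 901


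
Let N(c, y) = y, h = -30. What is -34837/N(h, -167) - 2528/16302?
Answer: 283745299/1361217 ≈ 208.45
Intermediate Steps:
-34837/N(h, -167) - 2528/16302 = -34837/(-167) - 2528/16302 = -34837*(-1/167) - 2528*1/16302 = 34837/167 - 1264/8151 = 283745299/1361217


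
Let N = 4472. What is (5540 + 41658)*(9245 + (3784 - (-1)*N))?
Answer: 826012198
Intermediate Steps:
(5540 + 41658)*(9245 + (3784 - (-1)*N)) = (5540 + 41658)*(9245 + (3784 - (-1)*4472)) = 47198*(9245 + (3784 - 1*(-4472))) = 47198*(9245 + (3784 + 4472)) = 47198*(9245 + 8256) = 47198*17501 = 826012198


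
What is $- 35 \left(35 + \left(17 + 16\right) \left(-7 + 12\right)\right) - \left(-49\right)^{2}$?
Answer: $-9401$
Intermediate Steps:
$- 35 \left(35 + \left(17 + 16\right) \left(-7 + 12\right)\right) - \left(-49\right)^{2} = - 35 \left(35 + 33 \cdot 5\right) - 2401 = - 35 \left(35 + 165\right) - 2401 = \left(-35\right) 200 - 2401 = -7000 - 2401 = -9401$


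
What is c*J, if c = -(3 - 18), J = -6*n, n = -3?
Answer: 270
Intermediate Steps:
J = 18 (J = -6*(-3) = 18)
c = 15 (c = -1*(-15) = 15)
c*J = 15*18 = 270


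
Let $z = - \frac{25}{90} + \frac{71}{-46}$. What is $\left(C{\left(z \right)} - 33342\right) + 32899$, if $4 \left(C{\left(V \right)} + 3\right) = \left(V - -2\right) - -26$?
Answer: $- \frac{363869}{828} \approx -439.46$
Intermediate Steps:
$z = - \frac{377}{207}$ ($z = \left(-25\right) \frac{1}{90} + 71 \left(- \frac{1}{46}\right) = - \frac{5}{18} - \frac{71}{46} = - \frac{377}{207} \approx -1.8213$)
$C{\left(V \right)} = 4 + \frac{V}{4}$ ($C{\left(V \right)} = -3 + \frac{\left(V - -2\right) - -26}{4} = -3 + \frac{\left(V + 2\right) + 26}{4} = -3 + \frac{\left(2 + V\right) + 26}{4} = -3 + \frac{28 + V}{4} = -3 + \left(7 + \frac{V}{4}\right) = 4 + \frac{V}{4}$)
$\left(C{\left(z \right)} - 33342\right) + 32899 = \left(\left(4 + \frac{1}{4} \left(- \frac{377}{207}\right)\right) - 33342\right) + 32899 = \left(\left(4 - \frac{377}{828}\right) - 33342\right) + 32899 = \left(\frac{2935}{828} - 33342\right) + 32899 = - \frac{27604241}{828} + 32899 = - \frac{363869}{828}$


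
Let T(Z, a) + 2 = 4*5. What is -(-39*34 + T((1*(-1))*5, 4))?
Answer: 1308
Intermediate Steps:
T(Z, a) = 18 (T(Z, a) = -2 + 4*5 = -2 + 20 = 18)
-(-39*34 + T((1*(-1))*5, 4)) = -(-39*34 + 18) = -(-1326 + 18) = -1*(-1308) = 1308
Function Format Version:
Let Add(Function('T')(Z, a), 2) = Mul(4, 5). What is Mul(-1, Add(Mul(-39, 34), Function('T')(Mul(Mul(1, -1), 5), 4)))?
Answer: 1308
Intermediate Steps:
Function('T')(Z, a) = 18 (Function('T')(Z, a) = Add(-2, Mul(4, 5)) = Add(-2, 20) = 18)
Mul(-1, Add(Mul(-39, 34), Function('T')(Mul(Mul(1, -1), 5), 4))) = Mul(-1, Add(Mul(-39, 34), 18)) = Mul(-1, Add(-1326, 18)) = Mul(-1, -1308) = 1308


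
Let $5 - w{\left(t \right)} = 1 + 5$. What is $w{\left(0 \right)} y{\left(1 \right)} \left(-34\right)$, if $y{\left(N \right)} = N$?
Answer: $34$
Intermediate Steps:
$w{\left(t \right)} = -1$ ($w{\left(t \right)} = 5 - \left(1 + 5\right) = 5 - 6 = -1$)
$w{\left(0 \right)} y{\left(1 \right)} \left(-34\right) = \left(-1\right) 1 \left(-34\right) = \left(-1\right) \left(-34\right) = 34$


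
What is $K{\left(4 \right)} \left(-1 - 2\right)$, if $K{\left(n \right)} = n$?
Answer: $-12$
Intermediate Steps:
$K{\left(4 \right)} \left(-1 - 2\right) = 4 \left(-1 - 2\right) = 4 \left(-3\right) = -12$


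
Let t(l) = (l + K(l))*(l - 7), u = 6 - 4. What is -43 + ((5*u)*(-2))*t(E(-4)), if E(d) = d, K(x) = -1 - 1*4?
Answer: -2023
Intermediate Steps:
K(x) = -5 (K(x) = -1 - 4 = -5)
u = 2
t(l) = (-7 + l)*(-5 + l) (t(l) = (l - 5)*(l - 7) = (-5 + l)*(-7 + l) = (-7 + l)*(-5 + l))
-43 + ((5*u)*(-2))*t(E(-4)) = -43 + ((5*2)*(-2))*(35 + (-4)**2 - 12*(-4)) = -43 + (10*(-2))*(35 + 16 + 48) = -43 - 20*99 = -43 - 1980 = -2023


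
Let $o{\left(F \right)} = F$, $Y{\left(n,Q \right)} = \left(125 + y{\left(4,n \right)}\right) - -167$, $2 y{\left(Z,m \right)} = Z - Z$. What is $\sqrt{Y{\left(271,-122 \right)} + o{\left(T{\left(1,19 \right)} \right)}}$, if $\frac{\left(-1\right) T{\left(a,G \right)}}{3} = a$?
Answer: $17$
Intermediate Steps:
$y{\left(Z,m \right)} = 0$ ($y{\left(Z,m \right)} = \frac{Z - Z}{2} = \frac{1}{2} \cdot 0 = 0$)
$T{\left(a,G \right)} = - 3 a$
$Y{\left(n,Q \right)} = 292$ ($Y{\left(n,Q \right)} = \left(125 + 0\right) - -167 = 125 + 167 = 292$)
$\sqrt{Y{\left(271,-122 \right)} + o{\left(T{\left(1,19 \right)} \right)}} = \sqrt{292 - 3} = \sqrt{289} = 17$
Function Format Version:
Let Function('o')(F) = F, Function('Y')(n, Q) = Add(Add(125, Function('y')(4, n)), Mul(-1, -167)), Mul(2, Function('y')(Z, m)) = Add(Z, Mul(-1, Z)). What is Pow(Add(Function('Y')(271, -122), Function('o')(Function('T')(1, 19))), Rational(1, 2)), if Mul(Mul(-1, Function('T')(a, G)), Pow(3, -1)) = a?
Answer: 17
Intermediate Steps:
Function('y')(Z, m) = 0 (Function('y')(Z, m) = Mul(Rational(1, 2), Add(Z, Mul(-1, Z))) = Mul(Rational(1, 2), 0) = 0)
Function('T')(a, G) = Mul(-3, a)
Function('Y')(n, Q) = 292 (Function('Y')(n, Q) = Add(Add(125, 0), Mul(-1, -167)) = Add(125, 167) = 292)
Pow(Add(Function('Y')(271, -122), Function('o')(Function('T')(1, 19))), Rational(1, 2)) = Pow(Add(292, Mul(-3, 1)), Rational(1, 2)) = Pow(Add(292, -3), Rational(1, 2)) = Pow(289, Rational(1, 2)) = 17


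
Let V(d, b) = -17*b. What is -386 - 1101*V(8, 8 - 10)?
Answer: -37820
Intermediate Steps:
-386 - 1101*V(8, 8 - 10) = -386 - (-18717)*(8 - 10) = -386 - (-18717)*(-2) = -386 - 1101*34 = -386 - 37434 = -37820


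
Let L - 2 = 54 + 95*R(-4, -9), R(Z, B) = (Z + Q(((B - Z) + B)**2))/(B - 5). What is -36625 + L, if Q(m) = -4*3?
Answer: -255223/7 ≈ -36460.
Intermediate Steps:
Q(m) = -12
R(Z, B) = (-12 + Z)/(-5 + B) (R(Z, B) = (Z - 12)/(B - 5) = (-12 + Z)/(-5 + B))
L = 1152/7 (L = 2 + (54 + 95*((-12 - 4)/(-5 - 9))) = 2 + (54 + 95*(-16/(-14))) = 2 + (54 + 95*(-1/14*(-16))) = 2 + (54 + 95*(8/7)) = 2 + (54 + 760/7) = 2 + 1138/7 = 1152/7 ≈ 164.57)
-36625 + L = -36625 + 1152/7 = -255223/7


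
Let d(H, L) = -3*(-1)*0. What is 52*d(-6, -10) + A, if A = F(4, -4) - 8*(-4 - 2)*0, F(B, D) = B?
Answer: 4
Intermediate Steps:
A = 4 (A = 4 - 8*(-4 - 2)*0 = 4 - (-48)*0 = 4 - 8*0 = 4 + 0 = 4)
d(H, L) = 0 (d(H, L) = 3*0 = 0)
52*d(-6, -10) + A = 52*0 + 4 = 0 + 4 = 4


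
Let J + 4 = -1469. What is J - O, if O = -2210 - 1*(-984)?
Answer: -247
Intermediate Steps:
J = -1473 (J = -4 - 1469 = -1473)
O = -1226 (O = -2210 + 984 = -1226)
J - O = -1473 - 1*(-1226) = -1473 + 1226 = -247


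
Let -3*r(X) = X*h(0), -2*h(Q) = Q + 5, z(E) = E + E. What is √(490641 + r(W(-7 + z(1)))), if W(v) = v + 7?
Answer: 2*√1103946/3 ≈ 700.46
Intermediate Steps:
z(E) = 2*E
h(Q) = -5/2 - Q/2 (h(Q) = -(Q + 5)/2 = -(5 + Q)/2 = -5/2 - Q/2)
W(v) = 7 + v
r(X) = 5*X/6 (r(X) = -X*(-5/2 - ½*0)/3 = -X*(-5/2 + 0)/3 = -X*(-5)/(3*2) = -(-5)*X/6 = 5*X/6)
√(490641 + r(W(-7 + z(1)))) = √(490641 + 5*(7 + (-7 + 2*1))/6) = √(490641 + 5*(7 + (-7 + 2))/6) = √(490641 + 5*(7 - 5)/6) = √(490641 + (⅚)*2) = √(490641 + 5/3) = √(1471928/3) = 2*√1103946/3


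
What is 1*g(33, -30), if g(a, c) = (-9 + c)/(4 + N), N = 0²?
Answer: -39/4 ≈ -9.7500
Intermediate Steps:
N = 0
g(a, c) = -9/4 + c/4 (g(a, c) = (-9 + c)/(4 + 0) = (-9 + c)/4 = (-9 + c)*(¼) = -9/4 + c/4)
1*g(33, -30) = 1*(-9/4 + (¼)*(-30)) = 1*(-9/4 - 15/2) = 1*(-39/4) = -39/4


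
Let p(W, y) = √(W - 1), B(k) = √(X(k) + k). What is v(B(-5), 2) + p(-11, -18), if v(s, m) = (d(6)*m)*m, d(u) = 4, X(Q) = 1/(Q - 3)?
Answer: 16 + 2*I*√3 ≈ 16.0 + 3.4641*I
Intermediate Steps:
X(Q) = 1/(-3 + Q)
B(k) = √(k + 1/(-3 + k)) (B(k) = √(1/(-3 + k) + k) = √(k + 1/(-3 + k)))
p(W, y) = √(-1 + W)
v(s, m) = 4*m² (v(s, m) = (4*m)*m = 4*m²)
v(B(-5), 2) + p(-11, -18) = 4*2² + √(-1 - 11) = 4*4 + √(-12) = 16 + 2*I*√3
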